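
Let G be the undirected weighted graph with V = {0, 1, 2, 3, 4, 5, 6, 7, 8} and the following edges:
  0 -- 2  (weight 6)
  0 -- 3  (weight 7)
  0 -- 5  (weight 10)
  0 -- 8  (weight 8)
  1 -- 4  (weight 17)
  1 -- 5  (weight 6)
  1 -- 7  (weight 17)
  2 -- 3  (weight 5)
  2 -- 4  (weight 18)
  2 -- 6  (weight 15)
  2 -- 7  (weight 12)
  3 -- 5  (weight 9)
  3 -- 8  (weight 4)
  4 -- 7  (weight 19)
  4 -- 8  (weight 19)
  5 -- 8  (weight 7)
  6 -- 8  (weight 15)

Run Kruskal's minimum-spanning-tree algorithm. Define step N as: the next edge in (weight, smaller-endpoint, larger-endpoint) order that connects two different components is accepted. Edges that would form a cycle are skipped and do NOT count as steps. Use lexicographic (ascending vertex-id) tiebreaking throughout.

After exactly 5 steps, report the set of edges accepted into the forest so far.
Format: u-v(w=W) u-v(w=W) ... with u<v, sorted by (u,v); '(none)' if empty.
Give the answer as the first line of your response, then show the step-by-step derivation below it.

0-2(w=6) 1-5(w=6) 2-3(w=5) 3-8(w=4) 5-8(w=7)

step 1: add edge 3-8 (w=4); MST = {3-8(w=4)}
step 2: add edge 2-3 (w=5); MST = {2-3(w=5) 3-8(w=4)}
step 3: add edge 0-2 (w=6); MST = {0-2(w=6) 2-3(w=5) 3-8(w=4)}
step 4: add edge 1-5 (w=6); MST = {0-2(w=6) 1-5(w=6) 2-3(w=5) 3-8(w=4)}
step 5: add edge 5-8 (w=7); MST = {0-2(w=6) 1-5(w=6) 2-3(w=5) 3-8(w=4) 5-8(w=7)}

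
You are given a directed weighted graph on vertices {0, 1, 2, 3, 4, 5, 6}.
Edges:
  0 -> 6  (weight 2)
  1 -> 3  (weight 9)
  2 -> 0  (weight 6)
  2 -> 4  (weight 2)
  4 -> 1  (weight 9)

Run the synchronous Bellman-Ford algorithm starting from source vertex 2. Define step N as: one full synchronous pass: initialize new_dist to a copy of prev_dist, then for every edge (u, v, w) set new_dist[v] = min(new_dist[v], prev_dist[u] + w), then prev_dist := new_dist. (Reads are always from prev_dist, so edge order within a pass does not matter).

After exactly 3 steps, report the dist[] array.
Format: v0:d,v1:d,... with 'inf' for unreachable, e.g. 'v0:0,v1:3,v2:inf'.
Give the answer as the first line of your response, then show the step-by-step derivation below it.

v0:6,v1:11,v2:0,v3:20,v4:2,v5:inf,v6:8

step 1: dist = v0:6,v1:inf,v2:0,v3:inf,v4:2,v5:inf,v6:inf
step 2: dist = v0:6,v1:11,v2:0,v3:inf,v4:2,v5:inf,v6:8
step 3: dist = v0:6,v1:11,v2:0,v3:20,v4:2,v5:inf,v6:8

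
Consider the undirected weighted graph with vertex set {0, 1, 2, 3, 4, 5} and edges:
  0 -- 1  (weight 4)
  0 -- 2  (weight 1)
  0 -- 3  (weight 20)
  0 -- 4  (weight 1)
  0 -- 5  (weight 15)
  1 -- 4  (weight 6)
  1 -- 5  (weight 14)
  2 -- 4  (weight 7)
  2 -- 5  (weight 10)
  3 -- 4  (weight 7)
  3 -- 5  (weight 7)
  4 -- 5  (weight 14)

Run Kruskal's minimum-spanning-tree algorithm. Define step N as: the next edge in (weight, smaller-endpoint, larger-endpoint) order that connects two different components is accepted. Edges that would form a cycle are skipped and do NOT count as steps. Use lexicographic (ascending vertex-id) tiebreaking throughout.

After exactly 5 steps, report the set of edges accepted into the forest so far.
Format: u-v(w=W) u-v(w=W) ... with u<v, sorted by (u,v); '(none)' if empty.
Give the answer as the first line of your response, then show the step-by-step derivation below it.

0-1(w=4) 0-2(w=1) 0-4(w=1) 3-4(w=7) 3-5(w=7)

step 1: add edge 0-2 (w=1); MST = {0-2(w=1)}
step 2: add edge 0-4 (w=1); MST = {0-2(w=1) 0-4(w=1)}
step 3: add edge 0-1 (w=4); MST = {0-1(w=4) 0-2(w=1) 0-4(w=1)}
step 4: add edge 3-4 (w=7); MST = {0-1(w=4) 0-2(w=1) 0-4(w=1) 3-4(w=7)}
step 5: add edge 3-5 (w=7); MST = {0-1(w=4) 0-2(w=1) 0-4(w=1) 3-4(w=7) 3-5(w=7)}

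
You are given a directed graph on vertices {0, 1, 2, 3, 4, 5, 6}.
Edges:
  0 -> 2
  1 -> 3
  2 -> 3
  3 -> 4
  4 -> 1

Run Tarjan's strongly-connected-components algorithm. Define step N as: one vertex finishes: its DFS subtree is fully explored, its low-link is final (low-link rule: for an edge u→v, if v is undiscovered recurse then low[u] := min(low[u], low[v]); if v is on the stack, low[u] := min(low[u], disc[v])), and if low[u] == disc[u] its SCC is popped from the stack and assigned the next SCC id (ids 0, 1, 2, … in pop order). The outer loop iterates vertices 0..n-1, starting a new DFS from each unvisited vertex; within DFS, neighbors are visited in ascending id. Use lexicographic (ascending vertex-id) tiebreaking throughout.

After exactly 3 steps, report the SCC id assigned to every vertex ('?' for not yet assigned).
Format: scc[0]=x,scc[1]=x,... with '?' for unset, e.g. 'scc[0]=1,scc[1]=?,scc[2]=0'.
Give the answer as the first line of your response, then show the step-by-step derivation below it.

scc[0]=?,scc[1]=0,scc[2]=?,scc[3]=0,scc[4]=0,scc[5]=?,scc[6]=?

step 1: low=(low[0]=0,low[1]=2,low[2]=1,low[3]=2,low[4]=3,low[5]=?,low[6]=?); scc=(scc[0]=?,scc[1]=?,scc[2]=?,scc[3]=?,scc[4]=?,scc[5]=?,scc[6]=?)
step 2: low=(low[0]=0,low[1]=2,low[2]=1,low[3]=2,low[4]=2,low[5]=?,low[6]=?); scc=(scc[0]=?,scc[1]=?,scc[2]=?,scc[3]=?,scc[4]=?,scc[5]=?,scc[6]=?)
step 3: low=(low[0]=0,low[1]=2,low[2]=1,low[3]=2,low[4]=2,low[5]=?,low[6]=?); scc=(scc[0]=?,scc[1]=0,scc[2]=?,scc[3]=0,scc[4]=0,scc[5]=?,scc[6]=?)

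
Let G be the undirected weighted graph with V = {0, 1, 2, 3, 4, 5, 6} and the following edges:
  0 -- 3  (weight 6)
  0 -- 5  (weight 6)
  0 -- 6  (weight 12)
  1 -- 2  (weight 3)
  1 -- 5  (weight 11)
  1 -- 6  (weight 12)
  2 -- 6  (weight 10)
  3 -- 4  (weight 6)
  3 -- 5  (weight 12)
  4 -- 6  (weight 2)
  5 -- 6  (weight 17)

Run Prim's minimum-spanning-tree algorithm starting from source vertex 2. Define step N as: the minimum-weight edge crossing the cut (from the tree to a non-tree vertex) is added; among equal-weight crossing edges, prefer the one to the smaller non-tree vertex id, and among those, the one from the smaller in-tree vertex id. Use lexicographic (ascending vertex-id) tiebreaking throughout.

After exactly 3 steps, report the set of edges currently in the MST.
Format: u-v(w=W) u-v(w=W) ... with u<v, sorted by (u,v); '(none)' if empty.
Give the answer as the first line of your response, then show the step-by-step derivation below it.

1-2(w=3) 2-6(w=10) 4-6(w=2)

step 1: add edge 1-2 (w=3); MST = {1-2(w=3)}
step 2: add edge 2-6 (w=10); MST = {1-2(w=3) 2-6(w=10)}
step 3: add edge 4-6 (w=2); MST = {1-2(w=3) 2-6(w=10) 4-6(w=2)}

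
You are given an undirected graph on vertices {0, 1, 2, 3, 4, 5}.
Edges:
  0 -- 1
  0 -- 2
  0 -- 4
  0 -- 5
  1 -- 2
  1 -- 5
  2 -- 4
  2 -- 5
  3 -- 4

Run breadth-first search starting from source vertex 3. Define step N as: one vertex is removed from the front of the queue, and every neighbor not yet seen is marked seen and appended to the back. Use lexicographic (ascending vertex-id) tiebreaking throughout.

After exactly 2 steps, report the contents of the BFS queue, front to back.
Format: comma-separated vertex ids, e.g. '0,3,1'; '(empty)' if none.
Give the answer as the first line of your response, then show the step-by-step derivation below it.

0,2

step 1: dequeue 3; queue=[4]; order=3
step 2: dequeue 4; queue=[0,2]; order=3,4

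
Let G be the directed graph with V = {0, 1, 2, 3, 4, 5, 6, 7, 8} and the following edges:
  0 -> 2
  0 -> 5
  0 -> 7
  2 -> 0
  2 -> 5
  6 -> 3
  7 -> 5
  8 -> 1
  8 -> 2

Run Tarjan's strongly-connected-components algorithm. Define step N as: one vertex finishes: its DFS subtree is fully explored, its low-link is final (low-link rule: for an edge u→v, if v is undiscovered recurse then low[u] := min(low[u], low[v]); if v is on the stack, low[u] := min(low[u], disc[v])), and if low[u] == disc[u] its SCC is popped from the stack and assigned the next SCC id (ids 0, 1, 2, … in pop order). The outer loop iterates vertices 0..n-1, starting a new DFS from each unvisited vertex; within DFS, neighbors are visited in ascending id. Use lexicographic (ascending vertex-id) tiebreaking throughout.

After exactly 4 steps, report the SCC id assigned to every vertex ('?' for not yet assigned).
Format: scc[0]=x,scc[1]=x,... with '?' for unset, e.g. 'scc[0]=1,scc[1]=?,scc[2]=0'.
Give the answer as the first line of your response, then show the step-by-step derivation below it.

scc[0]=2,scc[1]=?,scc[2]=2,scc[3]=?,scc[4]=?,scc[5]=0,scc[6]=?,scc[7]=1,scc[8]=?

step 1: low=(low[0]=0,low[1]=?,low[2]=0,low[3]=?,low[4]=?,low[5]=2,low[6]=?,low[7]=?,low[8]=?); scc=(scc[0]=?,scc[1]=?,scc[2]=?,scc[3]=?,scc[4]=?,scc[5]=0,scc[6]=?,scc[7]=?,scc[8]=?)
step 2: low=(low[0]=0,low[1]=?,low[2]=0,low[3]=?,low[4]=?,low[5]=2,low[6]=?,low[7]=?,low[8]=?); scc=(scc[0]=?,scc[1]=?,scc[2]=?,scc[3]=?,scc[4]=?,scc[5]=0,scc[6]=?,scc[7]=?,scc[8]=?)
step 3: low=(low[0]=0,low[1]=?,low[2]=0,low[3]=?,low[4]=?,low[5]=2,low[6]=?,low[7]=3,low[8]=?); scc=(scc[0]=?,scc[1]=?,scc[2]=?,scc[3]=?,scc[4]=?,scc[5]=0,scc[6]=?,scc[7]=1,scc[8]=?)
step 4: low=(low[0]=0,low[1]=?,low[2]=0,low[3]=?,low[4]=?,low[5]=2,low[6]=?,low[7]=3,low[8]=?); scc=(scc[0]=2,scc[1]=?,scc[2]=2,scc[3]=?,scc[4]=?,scc[5]=0,scc[6]=?,scc[7]=1,scc[8]=?)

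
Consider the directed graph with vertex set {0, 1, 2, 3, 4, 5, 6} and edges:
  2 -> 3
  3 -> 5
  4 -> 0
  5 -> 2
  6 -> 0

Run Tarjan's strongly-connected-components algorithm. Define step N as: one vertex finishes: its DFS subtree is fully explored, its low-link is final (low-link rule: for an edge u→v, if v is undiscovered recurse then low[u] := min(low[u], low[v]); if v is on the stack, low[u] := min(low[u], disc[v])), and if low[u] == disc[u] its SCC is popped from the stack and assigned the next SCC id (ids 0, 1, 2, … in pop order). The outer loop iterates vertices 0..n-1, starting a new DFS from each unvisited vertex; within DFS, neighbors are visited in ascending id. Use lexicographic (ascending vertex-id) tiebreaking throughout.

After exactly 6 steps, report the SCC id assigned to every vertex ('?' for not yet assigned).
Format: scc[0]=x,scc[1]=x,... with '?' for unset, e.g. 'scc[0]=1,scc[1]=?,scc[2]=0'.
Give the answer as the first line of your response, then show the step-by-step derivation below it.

scc[0]=0,scc[1]=1,scc[2]=2,scc[3]=2,scc[4]=3,scc[5]=2,scc[6]=?

step 1: low=(low[0]=0,low[1]=?,low[2]=?,low[3]=?,low[4]=?,low[5]=?,low[6]=?); scc=(scc[0]=0,scc[1]=?,scc[2]=?,scc[3]=?,scc[4]=?,scc[5]=?,scc[6]=?)
step 2: low=(low[0]=0,low[1]=1,low[2]=?,low[3]=?,low[4]=?,low[5]=?,low[6]=?); scc=(scc[0]=0,scc[1]=1,scc[2]=?,scc[3]=?,scc[4]=?,scc[5]=?,scc[6]=?)
step 3: low=(low[0]=0,low[1]=1,low[2]=2,low[3]=3,low[4]=?,low[5]=2,low[6]=?); scc=(scc[0]=0,scc[1]=1,scc[2]=?,scc[3]=?,scc[4]=?,scc[5]=?,scc[6]=?)
step 4: low=(low[0]=0,low[1]=1,low[2]=2,low[3]=2,low[4]=?,low[5]=2,low[6]=?); scc=(scc[0]=0,scc[1]=1,scc[2]=?,scc[3]=?,scc[4]=?,scc[5]=?,scc[6]=?)
step 5: low=(low[0]=0,low[1]=1,low[2]=2,low[3]=2,low[4]=?,low[5]=2,low[6]=?); scc=(scc[0]=0,scc[1]=1,scc[2]=2,scc[3]=2,scc[4]=?,scc[5]=2,scc[6]=?)
step 6: low=(low[0]=0,low[1]=1,low[2]=2,low[3]=2,low[4]=5,low[5]=2,low[6]=?); scc=(scc[0]=0,scc[1]=1,scc[2]=2,scc[3]=2,scc[4]=3,scc[5]=2,scc[6]=?)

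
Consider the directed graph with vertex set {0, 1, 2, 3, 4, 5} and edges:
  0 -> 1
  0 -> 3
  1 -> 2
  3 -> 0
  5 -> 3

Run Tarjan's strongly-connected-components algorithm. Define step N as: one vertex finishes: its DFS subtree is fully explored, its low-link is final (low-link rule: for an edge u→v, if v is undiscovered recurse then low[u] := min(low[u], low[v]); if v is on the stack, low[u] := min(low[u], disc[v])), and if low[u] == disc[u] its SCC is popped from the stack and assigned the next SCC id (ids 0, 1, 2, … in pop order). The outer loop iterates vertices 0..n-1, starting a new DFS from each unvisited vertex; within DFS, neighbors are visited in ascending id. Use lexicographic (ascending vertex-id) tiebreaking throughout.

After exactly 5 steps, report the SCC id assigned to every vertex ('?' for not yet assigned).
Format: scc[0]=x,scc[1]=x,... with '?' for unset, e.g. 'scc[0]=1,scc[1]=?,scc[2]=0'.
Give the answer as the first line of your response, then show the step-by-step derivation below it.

scc[0]=2,scc[1]=1,scc[2]=0,scc[3]=2,scc[4]=3,scc[5]=?

step 1: low=(low[0]=0,low[1]=1,low[2]=2,low[3]=?,low[4]=?,low[5]=?); scc=(scc[0]=?,scc[1]=?,scc[2]=0,scc[3]=?,scc[4]=?,scc[5]=?)
step 2: low=(low[0]=0,low[1]=1,low[2]=2,low[3]=?,low[4]=?,low[5]=?); scc=(scc[0]=?,scc[1]=1,scc[2]=0,scc[3]=?,scc[4]=?,scc[5]=?)
step 3: low=(low[0]=0,low[1]=1,low[2]=2,low[3]=0,low[4]=?,low[5]=?); scc=(scc[0]=?,scc[1]=1,scc[2]=0,scc[3]=?,scc[4]=?,scc[5]=?)
step 4: low=(low[0]=0,low[1]=1,low[2]=2,low[3]=0,low[4]=?,low[5]=?); scc=(scc[0]=2,scc[1]=1,scc[2]=0,scc[3]=2,scc[4]=?,scc[5]=?)
step 5: low=(low[0]=0,low[1]=1,low[2]=2,low[3]=0,low[4]=4,low[5]=?); scc=(scc[0]=2,scc[1]=1,scc[2]=0,scc[3]=2,scc[4]=3,scc[5]=?)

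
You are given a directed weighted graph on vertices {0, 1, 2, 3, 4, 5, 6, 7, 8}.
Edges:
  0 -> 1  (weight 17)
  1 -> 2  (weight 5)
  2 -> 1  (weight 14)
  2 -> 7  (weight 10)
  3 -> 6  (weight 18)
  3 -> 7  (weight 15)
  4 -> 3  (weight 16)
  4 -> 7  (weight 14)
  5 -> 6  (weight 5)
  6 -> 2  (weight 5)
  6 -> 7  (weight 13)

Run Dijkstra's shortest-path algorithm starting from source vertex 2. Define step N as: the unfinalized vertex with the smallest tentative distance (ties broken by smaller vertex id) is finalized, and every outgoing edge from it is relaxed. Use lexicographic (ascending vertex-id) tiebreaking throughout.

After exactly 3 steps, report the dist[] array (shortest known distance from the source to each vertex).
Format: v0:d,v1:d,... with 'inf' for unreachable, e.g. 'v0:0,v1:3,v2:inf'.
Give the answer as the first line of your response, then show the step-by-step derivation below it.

v0:inf,v1:14,v2:0,v3:inf,v4:inf,v5:inf,v6:inf,v7:10,v8:inf

step 1: dist = v0:inf,v1:14,v2:0,v3:inf,v4:inf,v5:inf,v6:inf,v7:10,v8:inf
step 2: dist = v0:inf,v1:14,v2:0,v3:inf,v4:inf,v5:inf,v6:inf,v7:10,v8:inf
step 3: dist = v0:inf,v1:14,v2:0,v3:inf,v4:inf,v5:inf,v6:inf,v7:10,v8:inf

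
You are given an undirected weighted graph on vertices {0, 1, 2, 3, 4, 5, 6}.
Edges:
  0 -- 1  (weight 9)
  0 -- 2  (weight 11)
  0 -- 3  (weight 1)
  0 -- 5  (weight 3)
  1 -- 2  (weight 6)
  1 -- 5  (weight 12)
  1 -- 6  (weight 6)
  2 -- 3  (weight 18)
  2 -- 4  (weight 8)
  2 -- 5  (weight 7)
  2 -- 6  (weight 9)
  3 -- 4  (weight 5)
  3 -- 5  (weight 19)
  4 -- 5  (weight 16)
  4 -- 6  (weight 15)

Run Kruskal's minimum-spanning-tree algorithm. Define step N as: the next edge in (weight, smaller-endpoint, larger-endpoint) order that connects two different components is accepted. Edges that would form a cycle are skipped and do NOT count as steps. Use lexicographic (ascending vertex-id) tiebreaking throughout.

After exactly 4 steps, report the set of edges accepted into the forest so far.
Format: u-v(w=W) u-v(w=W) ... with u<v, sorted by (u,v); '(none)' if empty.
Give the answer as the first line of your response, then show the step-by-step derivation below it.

0-3(w=1) 0-5(w=3) 1-2(w=6) 3-4(w=5)

step 1: add edge 0-3 (w=1); MST = {0-3(w=1)}
step 2: add edge 0-5 (w=3); MST = {0-3(w=1) 0-5(w=3)}
step 3: add edge 3-4 (w=5); MST = {0-3(w=1) 0-5(w=3) 3-4(w=5)}
step 4: add edge 1-2 (w=6); MST = {0-3(w=1) 0-5(w=3) 1-2(w=6) 3-4(w=5)}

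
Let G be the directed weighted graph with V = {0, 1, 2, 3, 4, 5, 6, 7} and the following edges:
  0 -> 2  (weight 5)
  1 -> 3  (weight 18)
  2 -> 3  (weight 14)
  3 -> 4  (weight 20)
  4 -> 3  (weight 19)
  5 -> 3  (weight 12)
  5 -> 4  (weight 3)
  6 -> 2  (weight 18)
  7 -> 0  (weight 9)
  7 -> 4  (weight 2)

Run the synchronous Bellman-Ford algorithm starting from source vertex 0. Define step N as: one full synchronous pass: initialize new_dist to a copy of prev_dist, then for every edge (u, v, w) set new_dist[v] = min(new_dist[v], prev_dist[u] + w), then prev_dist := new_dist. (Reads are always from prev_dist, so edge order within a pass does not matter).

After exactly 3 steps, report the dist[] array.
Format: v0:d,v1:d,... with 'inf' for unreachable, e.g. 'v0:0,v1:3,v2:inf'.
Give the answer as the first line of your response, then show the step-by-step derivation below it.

v0:0,v1:inf,v2:5,v3:19,v4:39,v5:inf,v6:inf,v7:inf

step 1: dist = v0:0,v1:inf,v2:5,v3:inf,v4:inf,v5:inf,v6:inf,v7:inf
step 2: dist = v0:0,v1:inf,v2:5,v3:19,v4:inf,v5:inf,v6:inf,v7:inf
step 3: dist = v0:0,v1:inf,v2:5,v3:19,v4:39,v5:inf,v6:inf,v7:inf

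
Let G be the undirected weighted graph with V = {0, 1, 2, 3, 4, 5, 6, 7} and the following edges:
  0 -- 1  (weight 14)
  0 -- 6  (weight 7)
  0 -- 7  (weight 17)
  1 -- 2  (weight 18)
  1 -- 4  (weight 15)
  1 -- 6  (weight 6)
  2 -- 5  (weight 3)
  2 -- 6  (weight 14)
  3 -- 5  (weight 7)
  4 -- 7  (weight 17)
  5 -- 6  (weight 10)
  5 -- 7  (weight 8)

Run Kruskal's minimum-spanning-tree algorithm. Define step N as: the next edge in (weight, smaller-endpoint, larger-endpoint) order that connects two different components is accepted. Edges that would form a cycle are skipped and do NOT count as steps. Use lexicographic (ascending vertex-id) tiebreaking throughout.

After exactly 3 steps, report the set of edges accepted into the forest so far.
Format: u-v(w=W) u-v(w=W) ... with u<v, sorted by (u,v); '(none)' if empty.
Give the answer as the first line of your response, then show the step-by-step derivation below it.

0-6(w=7) 1-6(w=6) 2-5(w=3)

step 1: add edge 2-5 (w=3); MST = {2-5(w=3)}
step 2: add edge 1-6 (w=6); MST = {1-6(w=6) 2-5(w=3)}
step 3: add edge 0-6 (w=7); MST = {0-6(w=7) 1-6(w=6) 2-5(w=3)}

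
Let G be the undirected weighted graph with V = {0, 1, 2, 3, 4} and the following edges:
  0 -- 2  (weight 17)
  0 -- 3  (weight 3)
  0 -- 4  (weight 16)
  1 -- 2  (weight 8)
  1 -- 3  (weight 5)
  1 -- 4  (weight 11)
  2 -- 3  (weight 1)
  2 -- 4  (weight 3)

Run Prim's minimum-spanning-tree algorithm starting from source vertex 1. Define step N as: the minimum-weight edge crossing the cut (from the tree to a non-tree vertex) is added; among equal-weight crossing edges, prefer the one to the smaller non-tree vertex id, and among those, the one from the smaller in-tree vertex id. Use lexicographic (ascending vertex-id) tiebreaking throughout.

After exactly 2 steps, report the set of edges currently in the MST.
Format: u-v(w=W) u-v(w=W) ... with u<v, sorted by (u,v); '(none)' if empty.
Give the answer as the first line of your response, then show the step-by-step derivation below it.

1-3(w=5) 2-3(w=1)

step 1: add edge 1-3 (w=5); MST = {1-3(w=5)}
step 2: add edge 2-3 (w=1); MST = {1-3(w=5) 2-3(w=1)}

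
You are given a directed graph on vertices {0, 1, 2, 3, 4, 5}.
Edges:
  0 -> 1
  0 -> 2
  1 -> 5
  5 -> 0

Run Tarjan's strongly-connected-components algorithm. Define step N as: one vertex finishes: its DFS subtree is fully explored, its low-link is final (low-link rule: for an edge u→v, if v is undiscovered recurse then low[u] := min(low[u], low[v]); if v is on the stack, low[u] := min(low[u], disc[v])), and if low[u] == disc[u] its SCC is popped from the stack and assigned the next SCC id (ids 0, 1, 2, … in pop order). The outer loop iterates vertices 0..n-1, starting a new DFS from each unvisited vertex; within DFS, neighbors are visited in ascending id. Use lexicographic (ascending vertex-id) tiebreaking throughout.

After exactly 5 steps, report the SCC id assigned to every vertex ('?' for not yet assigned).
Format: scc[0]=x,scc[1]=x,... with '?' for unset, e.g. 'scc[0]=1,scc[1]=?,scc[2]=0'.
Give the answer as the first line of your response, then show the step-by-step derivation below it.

scc[0]=1,scc[1]=1,scc[2]=0,scc[3]=2,scc[4]=?,scc[5]=1

step 1: low=(low[0]=0,low[1]=1,low[2]=?,low[3]=?,low[4]=?,low[5]=0); scc=(scc[0]=?,scc[1]=?,scc[2]=?,scc[3]=?,scc[4]=?,scc[5]=?)
step 2: low=(low[0]=0,low[1]=0,low[2]=?,low[3]=?,low[4]=?,low[5]=0); scc=(scc[0]=?,scc[1]=?,scc[2]=?,scc[3]=?,scc[4]=?,scc[5]=?)
step 3: low=(low[0]=0,low[1]=0,low[2]=3,low[3]=?,low[4]=?,low[5]=0); scc=(scc[0]=?,scc[1]=?,scc[2]=0,scc[3]=?,scc[4]=?,scc[5]=?)
step 4: low=(low[0]=0,low[1]=0,low[2]=3,low[3]=?,low[4]=?,low[5]=0); scc=(scc[0]=1,scc[1]=1,scc[2]=0,scc[3]=?,scc[4]=?,scc[5]=1)
step 5: low=(low[0]=0,low[1]=0,low[2]=3,low[3]=4,low[4]=?,low[5]=0); scc=(scc[0]=1,scc[1]=1,scc[2]=0,scc[3]=2,scc[4]=?,scc[5]=1)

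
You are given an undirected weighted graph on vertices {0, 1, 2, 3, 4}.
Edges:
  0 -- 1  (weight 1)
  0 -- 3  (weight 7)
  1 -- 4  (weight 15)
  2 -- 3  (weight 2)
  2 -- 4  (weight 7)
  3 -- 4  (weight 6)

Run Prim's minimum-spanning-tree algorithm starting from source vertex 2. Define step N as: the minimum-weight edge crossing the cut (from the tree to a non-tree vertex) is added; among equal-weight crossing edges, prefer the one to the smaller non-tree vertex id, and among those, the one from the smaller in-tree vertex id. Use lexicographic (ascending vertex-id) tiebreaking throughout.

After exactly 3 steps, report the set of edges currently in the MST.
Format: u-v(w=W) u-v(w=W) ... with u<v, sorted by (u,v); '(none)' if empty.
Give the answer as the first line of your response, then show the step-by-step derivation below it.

0-3(w=7) 2-3(w=2) 3-4(w=6)

step 1: add edge 2-3 (w=2); MST = {2-3(w=2)}
step 2: add edge 3-4 (w=6); MST = {2-3(w=2) 3-4(w=6)}
step 3: add edge 0-3 (w=7); MST = {0-3(w=7) 2-3(w=2) 3-4(w=6)}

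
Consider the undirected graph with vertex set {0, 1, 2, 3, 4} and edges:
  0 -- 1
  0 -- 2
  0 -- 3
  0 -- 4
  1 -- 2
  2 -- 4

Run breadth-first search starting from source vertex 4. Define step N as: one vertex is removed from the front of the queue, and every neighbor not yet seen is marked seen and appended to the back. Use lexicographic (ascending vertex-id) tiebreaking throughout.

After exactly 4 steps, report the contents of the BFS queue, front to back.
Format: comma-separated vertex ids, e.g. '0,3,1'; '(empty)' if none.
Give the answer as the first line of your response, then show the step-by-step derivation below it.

3

step 1: dequeue 4; queue=[0,2]; order=4
step 2: dequeue 0; queue=[2,1,3]; order=4,0
step 3: dequeue 2; queue=[1,3]; order=4,0,2
step 4: dequeue 1; queue=[3]; order=4,0,2,1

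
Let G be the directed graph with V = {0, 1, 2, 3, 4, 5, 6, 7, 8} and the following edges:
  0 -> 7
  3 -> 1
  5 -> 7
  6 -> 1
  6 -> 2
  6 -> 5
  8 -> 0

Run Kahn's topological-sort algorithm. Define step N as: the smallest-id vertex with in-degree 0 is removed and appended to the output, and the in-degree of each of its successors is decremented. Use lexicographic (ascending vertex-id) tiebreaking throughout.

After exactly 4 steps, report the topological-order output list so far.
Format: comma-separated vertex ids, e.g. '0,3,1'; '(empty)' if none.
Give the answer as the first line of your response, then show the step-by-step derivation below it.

3,4,6,1

step 1: output 3; order=[3]; indeg=(1,1,1,0,0,1,0,2,0)
step 2: output 4; order=[3,4]; indeg=(1,1,1,0,0,1,0,2,0)
step 3: output 6; order=[3,4,6]; indeg=(1,0,0,0,0,0,0,2,0)
step 4: output 1; order=[3,4,6,1]; indeg=(1,0,0,0,0,0,0,2,0)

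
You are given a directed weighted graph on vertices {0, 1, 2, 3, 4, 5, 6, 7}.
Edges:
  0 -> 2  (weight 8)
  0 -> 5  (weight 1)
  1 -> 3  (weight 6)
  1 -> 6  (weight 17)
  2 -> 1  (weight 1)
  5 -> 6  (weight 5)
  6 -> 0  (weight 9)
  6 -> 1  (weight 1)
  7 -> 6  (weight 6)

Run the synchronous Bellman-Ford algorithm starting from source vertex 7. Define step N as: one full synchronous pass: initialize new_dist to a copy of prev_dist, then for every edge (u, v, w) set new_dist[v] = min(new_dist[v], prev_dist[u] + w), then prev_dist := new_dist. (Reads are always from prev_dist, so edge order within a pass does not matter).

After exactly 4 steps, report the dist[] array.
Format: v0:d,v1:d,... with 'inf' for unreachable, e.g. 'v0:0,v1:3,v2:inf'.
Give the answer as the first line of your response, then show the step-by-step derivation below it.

v0:15,v1:7,v2:23,v3:13,v4:inf,v5:16,v6:6,v7:0

step 1: dist = v0:inf,v1:inf,v2:inf,v3:inf,v4:inf,v5:inf,v6:6,v7:0
step 2: dist = v0:15,v1:7,v2:inf,v3:inf,v4:inf,v5:inf,v6:6,v7:0
step 3: dist = v0:15,v1:7,v2:23,v3:13,v4:inf,v5:16,v6:6,v7:0
step 4: dist = v0:15,v1:7,v2:23,v3:13,v4:inf,v5:16,v6:6,v7:0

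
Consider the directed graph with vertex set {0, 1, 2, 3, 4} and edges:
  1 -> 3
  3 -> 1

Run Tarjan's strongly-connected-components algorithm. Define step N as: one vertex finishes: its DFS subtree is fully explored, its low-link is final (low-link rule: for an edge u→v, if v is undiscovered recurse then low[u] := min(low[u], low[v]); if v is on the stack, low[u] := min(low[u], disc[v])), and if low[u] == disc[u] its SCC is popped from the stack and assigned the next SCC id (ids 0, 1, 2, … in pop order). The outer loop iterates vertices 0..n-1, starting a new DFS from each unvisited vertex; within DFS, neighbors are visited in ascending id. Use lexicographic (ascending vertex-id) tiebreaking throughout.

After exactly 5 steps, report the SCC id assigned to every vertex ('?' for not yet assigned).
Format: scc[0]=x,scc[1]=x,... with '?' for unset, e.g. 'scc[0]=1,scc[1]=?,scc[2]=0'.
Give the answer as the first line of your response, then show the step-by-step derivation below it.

scc[0]=0,scc[1]=1,scc[2]=2,scc[3]=1,scc[4]=3

step 1: low=(low[0]=0,low[1]=?,low[2]=?,low[3]=?,low[4]=?); scc=(scc[0]=0,scc[1]=?,scc[2]=?,scc[3]=?,scc[4]=?)
step 2: low=(low[0]=0,low[1]=1,low[2]=?,low[3]=1,low[4]=?); scc=(scc[0]=0,scc[1]=?,scc[2]=?,scc[3]=?,scc[4]=?)
step 3: low=(low[0]=0,low[1]=1,low[2]=?,low[3]=1,low[4]=?); scc=(scc[0]=0,scc[1]=1,scc[2]=?,scc[3]=1,scc[4]=?)
step 4: low=(low[0]=0,low[1]=1,low[2]=3,low[3]=1,low[4]=?); scc=(scc[0]=0,scc[1]=1,scc[2]=2,scc[3]=1,scc[4]=?)
step 5: low=(low[0]=0,low[1]=1,low[2]=3,low[3]=1,low[4]=4); scc=(scc[0]=0,scc[1]=1,scc[2]=2,scc[3]=1,scc[4]=3)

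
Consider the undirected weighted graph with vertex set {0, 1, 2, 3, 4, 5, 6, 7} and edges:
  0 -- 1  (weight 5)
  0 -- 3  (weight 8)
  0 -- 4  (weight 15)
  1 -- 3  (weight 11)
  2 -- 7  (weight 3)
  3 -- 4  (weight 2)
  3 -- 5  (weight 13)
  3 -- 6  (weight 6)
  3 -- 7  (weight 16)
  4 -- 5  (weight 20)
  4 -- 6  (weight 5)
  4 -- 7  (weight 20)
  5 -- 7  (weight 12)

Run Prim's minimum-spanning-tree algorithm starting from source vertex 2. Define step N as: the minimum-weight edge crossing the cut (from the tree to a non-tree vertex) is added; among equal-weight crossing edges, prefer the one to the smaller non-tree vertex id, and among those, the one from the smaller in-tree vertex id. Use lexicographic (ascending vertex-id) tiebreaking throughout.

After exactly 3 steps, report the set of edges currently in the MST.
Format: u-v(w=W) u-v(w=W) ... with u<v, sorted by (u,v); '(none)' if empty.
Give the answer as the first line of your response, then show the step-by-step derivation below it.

2-7(w=3) 3-5(w=13) 5-7(w=12)

step 1: add edge 2-7 (w=3); MST = {2-7(w=3)}
step 2: add edge 5-7 (w=12); MST = {2-7(w=3) 5-7(w=12)}
step 3: add edge 3-5 (w=13); MST = {2-7(w=3) 3-5(w=13) 5-7(w=12)}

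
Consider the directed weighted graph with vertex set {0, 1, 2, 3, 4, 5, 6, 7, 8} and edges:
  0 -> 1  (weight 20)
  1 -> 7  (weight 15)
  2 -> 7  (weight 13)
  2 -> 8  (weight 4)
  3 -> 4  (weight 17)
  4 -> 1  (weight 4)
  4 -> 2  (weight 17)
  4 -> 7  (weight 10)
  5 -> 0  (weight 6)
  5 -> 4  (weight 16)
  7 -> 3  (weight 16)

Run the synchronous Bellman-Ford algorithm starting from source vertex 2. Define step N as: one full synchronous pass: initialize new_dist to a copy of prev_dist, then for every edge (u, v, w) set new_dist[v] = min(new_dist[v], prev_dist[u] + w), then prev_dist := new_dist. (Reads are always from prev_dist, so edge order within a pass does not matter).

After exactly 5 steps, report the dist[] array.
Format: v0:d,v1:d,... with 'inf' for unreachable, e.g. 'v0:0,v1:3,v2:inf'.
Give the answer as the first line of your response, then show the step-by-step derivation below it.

v0:inf,v1:50,v2:0,v3:29,v4:46,v5:inf,v6:inf,v7:13,v8:4

step 1: dist = v0:inf,v1:inf,v2:0,v3:inf,v4:inf,v5:inf,v6:inf,v7:13,v8:4
step 2: dist = v0:inf,v1:inf,v2:0,v3:29,v4:inf,v5:inf,v6:inf,v7:13,v8:4
step 3: dist = v0:inf,v1:inf,v2:0,v3:29,v4:46,v5:inf,v6:inf,v7:13,v8:4
step 4: dist = v0:inf,v1:50,v2:0,v3:29,v4:46,v5:inf,v6:inf,v7:13,v8:4
step 5: dist = v0:inf,v1:50,v2:0,v3:29,v4:46,v5:inf,v6:inf,v7:13,v8:4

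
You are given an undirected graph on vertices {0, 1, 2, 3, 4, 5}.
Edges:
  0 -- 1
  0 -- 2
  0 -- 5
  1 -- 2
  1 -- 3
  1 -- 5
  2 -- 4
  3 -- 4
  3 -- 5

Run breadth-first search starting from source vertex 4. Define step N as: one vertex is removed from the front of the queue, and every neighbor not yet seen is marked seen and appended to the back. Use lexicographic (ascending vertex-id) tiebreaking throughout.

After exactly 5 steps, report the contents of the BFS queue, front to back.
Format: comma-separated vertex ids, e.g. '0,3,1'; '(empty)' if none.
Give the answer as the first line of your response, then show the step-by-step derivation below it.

5

step 1: dequeue 4; queue=[2,3]; order=4
step 2: dequeue 2; queue=[3,0,1]; order=4,2
step 3: dequeue 3; queue=[0,1,5]; order=4,2,3
step 4: dequeue 0; queue=[1,5]; order=4,2,3,0
step 5: dequeue 1; queue=[5]; order=4,2,3,0,1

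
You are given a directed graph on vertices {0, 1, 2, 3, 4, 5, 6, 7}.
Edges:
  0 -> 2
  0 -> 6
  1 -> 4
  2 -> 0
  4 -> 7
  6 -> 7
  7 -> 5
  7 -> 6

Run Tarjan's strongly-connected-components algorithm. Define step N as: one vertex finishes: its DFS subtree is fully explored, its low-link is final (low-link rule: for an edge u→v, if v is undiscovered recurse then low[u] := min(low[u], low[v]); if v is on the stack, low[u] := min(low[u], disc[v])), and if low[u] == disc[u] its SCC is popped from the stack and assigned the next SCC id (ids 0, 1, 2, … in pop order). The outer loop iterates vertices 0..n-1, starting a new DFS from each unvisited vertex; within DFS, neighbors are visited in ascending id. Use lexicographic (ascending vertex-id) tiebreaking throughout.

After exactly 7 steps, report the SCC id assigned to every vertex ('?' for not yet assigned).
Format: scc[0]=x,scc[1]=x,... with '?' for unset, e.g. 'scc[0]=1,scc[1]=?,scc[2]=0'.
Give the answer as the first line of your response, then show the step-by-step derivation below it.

scc[0]=2,scc[1]=4,scc[2]=2,scc[3]=?,scc[4]=3,scc[5]=0,scc[6]=1,scc[7]=1

step 1: low=(low[0]=0,low[1]=?,low[2]=0,low[3]=?,low[4]=?,low[5]=?,low[6]=?,low[7]=?); scc=(scc[0]=?,scc[1]=?,scc[2]=?,scc[3]=?,scc[4]=?,scc[5]=?,scc[6]=?,scc[7]=?)
step 2: low=(low[0]=0,low[1]=?,low[2]=0,low[3]=?,low[4]=?,low[5]=4,low[6]=2,low[7]=3); scc=(scc[0]=?,scc[1]=?,scc[2]=?,scc[3]=?,scc[4]=?,scc[5]=0,scc[6]=?,scc[7]=?)
step 3: low=(low[0]=0,low[1]=?,low[2]=0,low[3]=?,low[4]=?,low[5]=4,low[6]=2,low[7]=2); scc=(scc[0]=?,scc[1]=?,scc[2]=?,scc[3]=?,scc[4]=?,scc[5]=0,scc[6]=?,scc[7]=?)
step 4: low=(low[0]=0,low[1]=?,low[2]=0,low[3]=?,low[4]=?,low[5]=4,low[6]=2,low[7]=2); scc=(scc[0]=?,scc[1]=?,scc[2]=?,scc[3]=?,scc[4]=?,scc[5]=0,scc[6]=1,scc[7]=1)
step 5: low=(low[0]=0,low[1]=?,low[2]=0,low[3]=?,low[4]=?,low[5]=4,low[6]=2,low[7]=2); scc=(scc[0]=2,scc[1]=?,scc[2]=2,scc[3]=?,scc[4]=?,scc[5]=0,scc[6]=1,scc[7]=1)
step 6: low=(low[0]=0,low[1]=5,low[2]=0,low[3]=?,low[4]=6,low[5]=4,low[6]=2,low[7]=2); scc=(scc[0]=2,scc[1]=?,scc[2]=2,scc[3]=?,scc[4]=3,scc[5]=0,scc[6]=1,scc[7]=1)
step 7: low=(low[0]=0,low[1]=5,low[2]=0,low[3]=?,low[4]=6,low[5]=4,low[6]=2,low[7]=2); scc=(scc[0]=2,scc[1]=4,scc[2]=2,scc[3]=?,scc[4]=3,scc[5]=0,scc[6]=1,scc[7]=1)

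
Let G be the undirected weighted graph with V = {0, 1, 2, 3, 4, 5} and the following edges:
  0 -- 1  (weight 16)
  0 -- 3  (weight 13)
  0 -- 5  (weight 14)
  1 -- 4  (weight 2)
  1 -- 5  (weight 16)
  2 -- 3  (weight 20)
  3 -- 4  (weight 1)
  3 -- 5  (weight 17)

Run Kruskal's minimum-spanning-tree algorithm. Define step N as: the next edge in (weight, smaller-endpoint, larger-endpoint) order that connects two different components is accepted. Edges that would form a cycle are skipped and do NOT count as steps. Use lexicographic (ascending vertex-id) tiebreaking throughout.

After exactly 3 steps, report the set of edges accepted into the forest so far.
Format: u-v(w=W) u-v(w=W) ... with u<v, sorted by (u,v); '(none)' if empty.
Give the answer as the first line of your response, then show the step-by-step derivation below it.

0-3(w=13) 1-4(w=2) 3-4(w=1)

step 1: add edge 3-4 (w=1); MST = {3-4(w=1)}
step 2: add edge 1-4 (w=2); MST = {1-4(w=2) 3-4(w=1)}
step 3: add edge 0-3 (w=13); MST = {0-3(w=13) 1-4(w=2) 3-4(w=1)}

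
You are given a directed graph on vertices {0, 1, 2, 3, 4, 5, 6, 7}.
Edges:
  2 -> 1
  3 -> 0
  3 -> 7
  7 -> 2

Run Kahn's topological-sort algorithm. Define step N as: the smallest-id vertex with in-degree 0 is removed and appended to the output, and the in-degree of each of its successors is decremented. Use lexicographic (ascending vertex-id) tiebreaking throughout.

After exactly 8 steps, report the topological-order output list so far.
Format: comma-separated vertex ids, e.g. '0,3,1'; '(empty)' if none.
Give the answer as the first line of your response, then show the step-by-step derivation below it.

3,0,4,5,6,7,2,1

step 1: output 3; order=[3]; indeg=(0,1,1,0,0,0,0,0)
step 2: output 0; order=[3,0]; indeg=(0,1,1,0,0,0,0,0)
step 3: output 4; order=[3,0,4]; indeg=(0,1,1,0,0,0,0,0)
step 4: output 5; order=[3,0,4,5]; indeg=(0,1,1,0,0,0,0,0)
step 5: output 6; order=[3,0,4,5,6]; indeg=(0,1,1,0,0,0,0,0)
step 6: output 7; order=[3,0,4,5,6,7]; indeg=(0,1,0,0,0,0,0,0)
step 7: output 2; order=[3,0,4,5,6,7,2]; indeg=(0,0,0,0,0,0,0,0)
step 8: output 1; order=[3,0,4,5,6,7,2,1]; indeg=(0,0,0,0,0,0,0,0)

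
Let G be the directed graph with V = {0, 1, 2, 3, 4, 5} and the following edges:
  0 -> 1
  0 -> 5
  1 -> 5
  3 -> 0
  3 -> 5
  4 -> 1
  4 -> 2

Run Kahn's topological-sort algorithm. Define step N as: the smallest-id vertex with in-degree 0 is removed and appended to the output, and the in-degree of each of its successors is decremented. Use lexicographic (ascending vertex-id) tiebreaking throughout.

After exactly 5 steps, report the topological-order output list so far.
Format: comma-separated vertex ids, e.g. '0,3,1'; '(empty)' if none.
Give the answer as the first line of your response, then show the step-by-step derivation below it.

3,0,4,1,2

step 1: output 3; order=[3]; indeg=(0,2,1,0,0,2)
step 2: output 0; order=[3,0]; indeg=(0,1,1,0,0,1)
step 3: output 4; order=[3,0,4]; indeg=(0,0,0,0,0,1)
step 4: output 1; order=[3,0,4,1]; indeg=(0,0,0,0,0,0)
step 5: output 2; order=[3,0,4,1,2]; indeg=(0,0,0,0,0,0)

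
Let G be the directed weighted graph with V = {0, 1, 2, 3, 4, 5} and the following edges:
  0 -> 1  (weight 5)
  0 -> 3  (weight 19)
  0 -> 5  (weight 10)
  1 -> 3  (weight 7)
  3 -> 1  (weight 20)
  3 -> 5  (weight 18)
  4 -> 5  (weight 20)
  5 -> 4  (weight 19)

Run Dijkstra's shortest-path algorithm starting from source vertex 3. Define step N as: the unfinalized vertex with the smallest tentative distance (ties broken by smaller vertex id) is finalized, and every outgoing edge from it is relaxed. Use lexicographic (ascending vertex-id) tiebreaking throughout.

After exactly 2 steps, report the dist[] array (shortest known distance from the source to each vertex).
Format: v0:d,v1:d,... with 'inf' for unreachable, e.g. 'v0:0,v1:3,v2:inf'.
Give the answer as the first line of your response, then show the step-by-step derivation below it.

v0:inf,v1:20,v2:inf,v3:0,v4:37,v5:18

step 1: dist = v0:inf,v1:20,v2:inf,v3:0,v4:inf,v5:18
step 2: dist = v0:inf,v1:20,v2:inf,v3:0,v4:37,v5:18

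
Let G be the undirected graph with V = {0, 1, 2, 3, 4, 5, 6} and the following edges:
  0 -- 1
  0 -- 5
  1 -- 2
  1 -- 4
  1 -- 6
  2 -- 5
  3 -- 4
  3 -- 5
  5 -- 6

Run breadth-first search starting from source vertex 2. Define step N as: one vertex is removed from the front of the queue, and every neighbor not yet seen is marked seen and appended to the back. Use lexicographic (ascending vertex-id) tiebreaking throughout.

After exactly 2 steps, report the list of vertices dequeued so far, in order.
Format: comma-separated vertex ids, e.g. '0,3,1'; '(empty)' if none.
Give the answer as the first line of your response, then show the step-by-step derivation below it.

2,1

step 1: dequeue 2; queue=[1,5]; order=2
step 2: dequeue 1; queue=[5,0,4,6]; order=2,1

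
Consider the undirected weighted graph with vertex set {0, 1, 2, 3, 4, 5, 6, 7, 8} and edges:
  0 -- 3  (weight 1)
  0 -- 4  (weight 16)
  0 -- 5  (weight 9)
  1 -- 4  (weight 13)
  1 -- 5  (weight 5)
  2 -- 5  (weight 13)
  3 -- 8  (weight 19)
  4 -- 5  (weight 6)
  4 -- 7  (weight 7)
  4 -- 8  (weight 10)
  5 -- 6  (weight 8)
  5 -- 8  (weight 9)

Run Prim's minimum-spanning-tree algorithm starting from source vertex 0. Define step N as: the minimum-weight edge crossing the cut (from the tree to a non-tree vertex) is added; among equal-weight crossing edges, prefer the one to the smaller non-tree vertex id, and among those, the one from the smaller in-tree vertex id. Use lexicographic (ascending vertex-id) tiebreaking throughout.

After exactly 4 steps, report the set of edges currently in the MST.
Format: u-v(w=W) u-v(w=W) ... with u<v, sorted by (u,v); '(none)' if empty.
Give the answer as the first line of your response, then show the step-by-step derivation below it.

0-3(w=1) 0-5(w=9) 1-5(w=5) 4-5(w=6)

step 1: add edge 0-3 (w=1); MST = {0-3(w=1)}
step 2: add edge 0-5 (w=9); MST = {0-3(w=1) 0-5(w=9)}
step 3: add edge 1-5 (w=5); MST = {0-3(w=1) 0-5(w=9) 1-5(w=5)}
step 4: add edge 4-5 (w=6); MST = {0-3(w=1) 0-5(w=9) 1-5(w=5) 4-5(w=6)}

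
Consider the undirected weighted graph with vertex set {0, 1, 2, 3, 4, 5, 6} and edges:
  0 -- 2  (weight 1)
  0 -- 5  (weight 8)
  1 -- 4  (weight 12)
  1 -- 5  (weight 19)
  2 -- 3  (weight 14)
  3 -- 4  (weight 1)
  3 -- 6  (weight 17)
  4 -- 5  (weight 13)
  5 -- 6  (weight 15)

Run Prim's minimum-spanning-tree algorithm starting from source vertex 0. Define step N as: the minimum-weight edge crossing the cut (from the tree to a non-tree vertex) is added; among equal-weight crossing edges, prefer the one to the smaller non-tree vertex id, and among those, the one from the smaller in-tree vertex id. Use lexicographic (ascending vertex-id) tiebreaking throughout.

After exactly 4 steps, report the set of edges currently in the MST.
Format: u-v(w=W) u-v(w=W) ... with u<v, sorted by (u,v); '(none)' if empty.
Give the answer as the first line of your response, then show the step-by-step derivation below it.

0-2(w=1) 0-5(w=8) 3-4(w=1) 4-5(w=13)

step 1: add edge 0-2 (w=1); MST = {0-2(w=1)}
step 2: add edge 0-5 (w=8); MST = {0-2(w=1) 0-5(w=8)}
step 3: add edge 4-5 (w=13); MST = {0-2(w=1) 0-5(w=8) 4-5(w=13)}
step 4: add edge 3-4 (w=1); MST = {0-2(w=1) 0-5(w=8) 3-4(w=1) 4-5(w=13)}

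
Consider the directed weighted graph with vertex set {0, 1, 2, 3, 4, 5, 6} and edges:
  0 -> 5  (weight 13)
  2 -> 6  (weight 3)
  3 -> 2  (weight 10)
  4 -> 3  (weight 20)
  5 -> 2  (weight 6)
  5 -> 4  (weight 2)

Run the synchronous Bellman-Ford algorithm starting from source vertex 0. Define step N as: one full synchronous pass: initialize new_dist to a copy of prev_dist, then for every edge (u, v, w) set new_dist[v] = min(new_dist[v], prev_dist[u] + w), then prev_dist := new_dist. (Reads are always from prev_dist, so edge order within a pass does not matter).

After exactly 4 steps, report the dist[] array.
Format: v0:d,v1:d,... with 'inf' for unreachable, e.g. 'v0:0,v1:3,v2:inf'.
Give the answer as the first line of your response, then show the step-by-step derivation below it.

v0:0,v1:inf,v2:19,v3:35,v4:15,v5:13,v6:22

step 1: dist = v0:0,v1:inf,v2:inf,v3:inf,v4:inf,v5:13,v6:inf
step 2: dist = v0:0,v1:inf,v2:19,v3:inf,v4:15,v5:13,v6:inf
step 3: dist = v0:0,v1:inf,v2:19,v3:35,v4:15,v5:13,v6:22
step 4: dist = v0:0,v1:inf,v2:19,v3:35,v4:15,v5:13,v6:22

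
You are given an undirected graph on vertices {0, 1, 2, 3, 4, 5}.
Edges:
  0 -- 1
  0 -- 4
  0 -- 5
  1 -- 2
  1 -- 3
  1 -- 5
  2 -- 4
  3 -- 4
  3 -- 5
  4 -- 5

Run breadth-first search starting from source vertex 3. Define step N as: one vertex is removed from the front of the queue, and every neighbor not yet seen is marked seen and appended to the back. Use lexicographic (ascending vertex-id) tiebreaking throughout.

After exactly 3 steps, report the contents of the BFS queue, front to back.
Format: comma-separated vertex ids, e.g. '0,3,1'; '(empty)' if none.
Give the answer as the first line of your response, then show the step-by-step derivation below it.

5,0,2

step 1: dequeue 3; queue=[1,4,5]; order=3
step 2: dequeue 1; queue=[4,5,0,2]; order=3,1
step 3: dequeue 4; queue=[5,0,2]; order=3,1,4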